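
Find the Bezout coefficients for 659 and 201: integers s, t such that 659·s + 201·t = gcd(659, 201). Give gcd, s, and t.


Euclidean algorithm on (659, 201) — divide until remainder is 0:
  659 = 3 · 201 + 56
  201 = 3 · 56 + 33
  56 = 1 · 33 + 23
  33 = 1 · 23 + 10
  23 = 2 · 10 + 3
  10 = 3 · 3 + 1
  3 = 3 · 1 + 0
gcd(659, 201) = 1.
Track Bezout coefficients alongside the remainders: start with r₀ = 659 = a·1 + b·0 (s = 1, t = 0) and r₁ = 201 = a·0 + b·1 (s = 0, t = 1); each new remainder r_{k+1} = r_{k-1} − q_k·r_k inherits s_{k+1} = s_{k-1} − q_k·s_k, t_{k+1} = t_{k-1} − q_k·t_k, so r_k = a·s_k + b·t_k at every step:
  q = 3: r = 56, s = 1 − 3·0 = 1, t = 0 − 3·1 = -3  (check: 659·1 + 201·(-3) = 56)
  q = 3: r = 33, s = 0 − 3·1 = -3, t = 1 − 3·(-3) = 10  (check: 659·(-3) + 201·10 = 33)
  q = 1: r = 23, s = 1 − 1·(-3) = 4, t = -3 − 1·10 = -13  (check: 659·4 + 201·(-13) = 23)
  q = 1: r = 10, s = -3 − 1·4 = -7, t = 10 − 1·(-13) = 23  (check: 659·(-7) + 201·23 = 10)
  q = 2: r = 3, s = 4 − 2·(-7) = 18, t = -13 − 2·23 = -59  (check: 659·18 + 201·(-59) = 3)
  q = 3: r = 1, s = -7 − 3·18 = -61, t = 23 − 3·(-59) = 200  (check: 659·(-61) + 201·200 = 1)
The row with r = 1 (the gcd) gives the Bezout coefficients s = -61, t = 200.
Result: 659 · (-61) + 201 · (200) = 1.

gcd(659, 201) = 1; s = -61, t = 200 (check: 659·(-61) + 201·200 = 1).


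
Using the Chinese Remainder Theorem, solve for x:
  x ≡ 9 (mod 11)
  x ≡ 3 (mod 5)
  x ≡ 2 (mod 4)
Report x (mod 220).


Moduli 11, 5, 4 are pairwise coprime; by CRT there is a unique solution modulo M = 11 · 5 · 4 = 220.
Solve pairwise, accumulating the modulus:
  Start with x ≡ 9 (mod 11).
  Combine with x ≡ 3 (mod 5): since gcd(11, 5) = 1, we get a unique residue mod 55.
    Write x = 9 + 11·t and substitute into x ≡ 3 (mod 5): 11·t ≡ 3 − 9 = -6 (mod 5).
    Reduce coefficients mod 5: 1·t ≡ 4 (mod 5).
    So t ≡ 4 (mod 5).
    Then x = 9 + 11·4 = 53, valid modulo lcm(11, 5) = 55: x ≡ 53 (mod 55).
  Combine with x ≡ 2 (mod 4): since gcd(55, 4) = 1, we get a unique residue mod 220.
    Write x = 53 + 55·t and substitute into x ≡ 2 (mod 4): 55·t ≡ 2 − 53 = -51 (mod 4).
    Reduce coefficients mod 4: 3·t ≡ 1 (mod 4).
    The inverse of 3 mod 4 is 3 (since 3·3 = 9 = 2·4 + 1), so t ≡ 3·1 = 3 ≡ 3 (mod 4).
    Then x = 53 + 55·3 = 218, valid modulo lcm(55, 4) = 220: x ≡ 218 (mod 220).
Verify: 218 mod 11 = 9 ✓, 218 mod 5 = 3 ✓, 218 mod 4 = 2 ✓.

x ≡ 218 (mod 220).


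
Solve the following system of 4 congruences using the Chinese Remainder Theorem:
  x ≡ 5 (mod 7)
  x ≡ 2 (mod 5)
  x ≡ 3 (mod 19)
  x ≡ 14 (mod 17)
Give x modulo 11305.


Product of moduli M = 7 · 5 · 19 · 17 = 11305.
Merge one congruence at a time:
  Start: x ≡ 5 (mod 7).
  Combine with x ≡ 2 (mod 5); new modulus lcm = 35.
    Write x = 5 + 7·t and substitute into x ≡ 2 (mod 5): 7·t ≡ 2 − 5 = -3 (mod 5).
    Reduce coefficients mod 5: 2·t ≡ 2 (mod 5).
    The inverse of 2 mod 5 is 3 (since 2·3 = 6 = 1·5 + 1), so t ≡ 3·2 = 6 ≡ 1 (mod 5).
    Then x = 5 + 7·1 = 12, valid modulo lcm(7, 5) = 35: x ≡ 12 (mod 35).
  Combine with x ≡ 3 (mod 19); new modulus lcm = 665.
    Write x = 12 + 35·t and substitute into x ≡ 3 (mod 19): 35·t ≡ 3 − 12 = -9 (mod 19).
    Reduce coefficients mod 19: 16·t ≡ 10 (mod 19).
    The inverse of 16 mod 19 is 6 (since 16·6 = 96 = 5·19 + 1), so t ≡ 6·10 = 60 ≡ 3 (mod 19).
    Then x = 12 + 35·3 = 117, valid modulo lcm(35, 19) = 665: x ≡ 117 (mod 665).
  Combine with x ≡ 14 (mod 17); new modulus lcm = 11305.
    Write x = 117 + 665·t and substitute into x ≡ 14 (mod 17): 665·t ≡ 14 − 117 = -103 (mod 17).
    Reduce coefficients mod 17: 2·t ≡ 16 (mod 17).
    The inverse of 2 mod 17 is 9 (since 2·9 = 18 = 1·17 + 1), so t ≡ 9·16 = 144 ≡ 8 (mod 17).
    Then x = 117 + 665·8 = 5437, valid modulo lcm(665, 17) = 11305: x ≡ 5437 (mod 11305).
Verify against each original: 5437 mod 7 = 5, 5437 mod 5 = 2, 5437 mod 19 = 3, 5437 mod 17 = 14.

x ≡ 5437 (mod 11305).


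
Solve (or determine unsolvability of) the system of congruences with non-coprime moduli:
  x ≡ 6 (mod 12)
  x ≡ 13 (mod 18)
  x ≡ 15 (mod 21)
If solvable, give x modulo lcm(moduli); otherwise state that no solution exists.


Moduli 12, 18, 21 are not pairwise coprime, so CRT works modulo lcm(m_i) when all pairwise compatibility conditions hold.
Pairwise compatibility: gcd(m_i, m_j) must divide a_i - a_j for every pair.
Merge one congruence at a time:
  Start: x ≡ 6 (mod 12).
  Combine with x ≡ 13 (mod 18): gcd(12, 18) = 6, and 13 - 6 = 7 is NOT divisible by 6.
    ⇒ system is inconsistent (no integer solution).

No solution (the system is inconsistent).


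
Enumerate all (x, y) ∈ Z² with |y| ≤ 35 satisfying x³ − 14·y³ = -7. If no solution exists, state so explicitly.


The equation is x³ - 14y³ = -7. For fixed y, x³ = 14·y³ − 7, so a solution requires the RHS to be a perfect cube.
Strategy: iterate y from -35 to 35, compute RHS = 14·y³ − 7, and check whether it is a (positive or negative) perfect cube.
Check small values of y:
  y = 0: RHS = -7 is not a perfect cube.
  y = 1: RHS = 7 is not a perfect cube.
  y = -1: RHS = -21 is not a perfect cube.
  y = 2: RHS = 105 is not a perfect cube.
  y = -2: RHS = -119 is not a perfect cube.
  y = 3: RHS = 371 is not a perfect cube.
  y = -3: RHS = -385 is not a perfect cube.
Continuing the search up to |y| = 35 finds no solutions either.
No (x, y) in the scanned range satisfies the equation.

No integer solutions with |y| ≤ 35.


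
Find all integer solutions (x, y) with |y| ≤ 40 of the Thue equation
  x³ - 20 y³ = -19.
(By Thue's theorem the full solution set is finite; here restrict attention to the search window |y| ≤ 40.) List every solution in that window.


The equation is x³ - 20y³ = -19. For fixed y, x³ = 20·y³ − 19, so a solution requires the RHS to be a perfect cube.
Strategy: iterate y from -40 to 40, compute RHS = 20·y³ − 19, and check whether it is a (positive or negative) perfect cube.
Check small values of y:
  y = 0: RHS = -19 is not a perfect cube.
  y = 1: RHS = 1 = (1)³ ⇒ x = 1 works.
  y = -1: RHS = -39 is not a perfect cube.
  y = 2: RHS = 141 is not a perfect cube.
  y = -2: RHS = -179 is not a perfect cube.
  y = 3: RHS = 521 is not a perfect cube.
  y = -3: RHS = -559 is not a perfect cube.
Continuing the search up to |y| = 40 finds no further solutions beyond those listed.
Collected solutions: (1, 1).

Solutions (with |y| ≤ 40): (1, 1).


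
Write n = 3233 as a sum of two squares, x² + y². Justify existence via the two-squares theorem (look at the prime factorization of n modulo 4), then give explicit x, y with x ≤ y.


Step 1: Factor n = 3233 = 53 · 61.
Step 2: Check the mod-4 condition on each prime factor: 53 ≡ 1 (mod 4), exponent 1; 61 ≡ 1 (mod 4), exponent 1.
All primes ≡ 3 (mod 4) appear to even exponent (or don't appear), so by the two-squares theorem n IS expressible as a sum of two squares.
Step 3: Build a representation. Here n = 53 · 61 is a product of primes ≡ 1 (mod 4). Each prime p ≡ 1 (mod 4) is itself a sum of two squares; find a² by testing p − a² for a perfect square:
  53: 53 − 1² = 52, 53 − 2² = 49 = 7² ⇒ 53 = 2² + 7².
  61: 61 − 1² = 60, 61 − 2² = 57, 61 − 3² = 52, 61 − 4² = 45, 61 − 5² = 36 = 6² ⇒ 61 = 5² + 6².
  Combine using the Brahmagupta–Fibonacci identity (a² + b²)(c² + d²) = (ac − bd)² + (ad + bc)² = (ac + bd)² + (ad − bc)²:
  53 · 61 = 3233: from (2² + 7²)(5² + 6²), take (2·5 − 7·6, 2·6 + 7·5) = (10 − 42, 12 + 35) = (-32, 47); dropping signs (only squares matter) gives (32, 47); check 32² + 47² = 1024 + 2209 = 3233 ✓.
Step 4: Order so x ≤ y and verify: 32² + 47² = 1024 + 2209 = 3233 = n. ✓

n = 3233 = 32² + 47² (one valid representation with x ≤ y).


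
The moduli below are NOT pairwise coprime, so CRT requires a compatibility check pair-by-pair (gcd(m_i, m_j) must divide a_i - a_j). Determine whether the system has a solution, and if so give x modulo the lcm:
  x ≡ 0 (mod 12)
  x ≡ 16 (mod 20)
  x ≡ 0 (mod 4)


Moduli 12, 20, 4 are not pairwise coprime, so CRT works modulo lcm(m_i) when all pairwise compatibility conditions hold.
Pairwise compatibility: gcd(m_i, m_j) must divide a_i - a_j for every pair.
Merge one congruence at a time:
  Start: x ≡ 0 (mod 12).
  Combine with x ≡ 16 (mod 20): gcd(12, 20) = 4; 16 - 0 = 16, which IS divisible by 4, so compatible.
    Write x = 0 + 12·t and substitute into x ≡ 16 (mod 20): 12·t ≡ 16 − 0 = 16 (mod 20).
    Divide the congruence (and modulus) by g = 4: 3·t ≡ 4 (mod 5).
    The inverse of 3 mod 5 is 2 (since 3·2 = 6 = 1·5 + 1), so t ≡ 2·4 = 8 ≡ 3 (mod 5).
    Then x = 0 + 12·3 = 36, valid modulo lcm(12, 20) = 60: x ≡ 36 (mod 60).
  Combine with x ≡ 0 (mod 4): gcd(60, 4) = 4; 0 - 36 = -36, which IS divisible by 4, so compatible.
    Write x = 36 + 60·t and substitute into x ≡ 0 (mod 4): 60·t ≡ 0 − 36 = -36 (mod 4).
    Divide the congruence (and modulus) by g = 4: 15·t ≡ -9 (mod 1).
    Modulo 1 every t works; take t = 0.
    Then x = 36 + 60·0 = 36, valid modulo lcm(60, 4) = 60: x ≡ 36 (mod 60).
Verify: 36 mod 12 = 0, 36 mod 20 = 16, 36 mod 4 = 0.

x ≡ 36 (mod 60).


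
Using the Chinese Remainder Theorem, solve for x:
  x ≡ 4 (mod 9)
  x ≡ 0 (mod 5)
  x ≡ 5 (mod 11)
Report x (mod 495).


Moduli 9, 5, 11 are pairwise coprime; by CRT there is a unique solution modulo M = 9 · 5 · 11 = 495.
Solve pairwise, accumulating the modulus:
  Start with x ≡ 4 (mod 9).
  Combine with x ≡ 0 (mod 5): since gcd(9, 5) = 1, we get a unique residue mod 45.
    Write x = 4 + 9·t and substitute into x ≡ 0 (mod 5): 9·t ≡ 0 − 4 = -4 (mod 5).
    Reduce coefficients mod 5: 4·t ≡ 1 (mod 5).
    The inverse of 4 mod 5 is 4 (since 4·4 = 16 = 3·5 + 1), so t ≡ 4·1 = 4 ≡ 4 (mod 5).
    Then x = 4 + 9·4 = 40, valid modulo lcm(9, 5) = 45: x ≡ 40 (mod 45).
  Combine with x ≡ 5 (mod 11): since gcd(45, 11) = 1, we get a unique residue mod 495.
    Write x = 40 + 45·t and substitute into x ≡ 5 (mod 11): 45·t ≡ 5 − 40 = -35 (mod 11).
    Reduce coefficients mod 11: 1·t ≡ 9 (mod 11).
    So t ≡ 9 (mod 11).
    Then x = 40 + 45·9 = 445, valid modulo lcm(45, 11) = 495: x ≡ 445 (mod 495).
Verify: 445 mod 9 = 4 ✓, 445 mod 5 = 0 ✓, 445 mod 11 = 5 ✓.

x ≡ 445 (mod 495).


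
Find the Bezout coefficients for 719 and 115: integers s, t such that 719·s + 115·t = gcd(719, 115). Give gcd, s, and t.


Euclidean algorithm on (719, 115) — divide until remainder is 0:
  719 = 6 · 115 + 29
  115 = 3 · 29 + 28
  29 = 1 · 28 + 1
  28 = 28 · 1 + 0
gcd(719, 115) = 1.
Track Bezout coefficients alongside the remainders: start with r₀ = 719 = a·1 + b·0 (s = 1, t = 0) and r₁ = 115 = a·0 + b·1 (s = 0, t = 1); each new remainder r_{k+1} = r_{k-1} − q_k·r_k inherits s_{k+1} = s_{k-1} − q_k·s_k, t_{k+1} = t_{k-1} − q_k·t_k, so r_k = a·s_k + b·t_k at every step:
  q = 6: r = 29, s = 1 − 6·0 = 1, t = 0 − 6·1 = -6  (check: 719·1 + 115·(-6) = 29)
  q = 3: r = 28, s = 0 − 3·1 = -3, t = 1 − 3·(-6) = 19  (check: 719·(-3) + 115·19 = 28)
  q = 1: r = 1, s = 1 − 1·(-3) = 4, t = -6 − 1·19 = -25  (check: 719·4 + 115·(-25) = 1)
The row with r = 1 (the gcd) gives the Bezout coefficients s = 4, t = -25.
Result: 719 · (4) + 115 · (-25) = 1.

gcd(719, 115) = 1; s = 4, t = -25 (check: 719·4 + 115·(-25) = 1).


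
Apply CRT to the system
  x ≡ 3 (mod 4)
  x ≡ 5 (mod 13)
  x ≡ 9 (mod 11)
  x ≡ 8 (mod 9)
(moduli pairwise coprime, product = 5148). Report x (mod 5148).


Product of moduli M = 4 · 13 · 11 · 9 = 5148.
Merge one congruence at a time:
  Start: x ≡ 3 (mod 4).
  Combine with x ≡ 5 (mod 13); new modulus lcm = 52.
    Write x = 3 + 4·t and substitute into x ≡ 5 (mod 13): 4·t ≡ 5 − 3 = 2 (mod 13).
    The inverse of 4 mod 13 is 10 (since 4·10 = 40 = 3·13 + 1), so t ≡ 10·2 = 20 ≡ 7 (mod 13).
    Then x = 3 + 4·7 = 31, valid modulo lcm(4, 13) = 52: x ≡ 31 (mod 52).
  Combine with x ≡ 9 (mod 11); new modulus lcm = 572.
    Write x = 31 + 52·t and substitute into x ≡ 9 (mod 11): 52·t ≡ 9 − 31 = -22 (mod 11).
    Reduce coefficients mod 11: 8·t ≡ 0 (mod 11).
    The inverse of 8 mod 11 is 7 (since 8·7 = 56 = 5·11 + 1), so t ≡ 7·0 = 0 ≡ 0 (mod 11).
    Then x = 31 + 52·0 = 31, valid modulo lcm(52, 11) = 572: x ≡ 31 (mod 572).
  Combine with x ≡ 8 (mod 9); new modulus lcm = 5148.
    Write x = 31 + 572·t and substitute into x ≡ 8 (mod 9): 572·t ≡ 8 − 31 = -23 (mod 9).
    Reduce coefficients mod 9: 5·t ≡ 4 (mod 9).
    The inverse of 5 mod 9 is 2 (since 5·2 = 10 = 1·9 + 1), so t ≡ 2·4 = 8 ≡ 8 (mod 9).
    Then x = 31 + 572·8 = 4607, valid modulo lcm(572, 9) = 5148: x ≡ 4607 (mod 5148).
Verify against each original: 4607 mod 4 = 3, 4607 mod 13 = 5, 4607 mod 11 = 9, 4607 mod 9 = 8.

x ≡ 4607 (mod 5148).


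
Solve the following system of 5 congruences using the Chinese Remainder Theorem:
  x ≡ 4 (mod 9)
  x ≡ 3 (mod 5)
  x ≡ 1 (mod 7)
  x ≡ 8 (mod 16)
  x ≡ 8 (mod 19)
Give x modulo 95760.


Product of moduli M = 9 · 5 · 7 · 16 · 19 = 95760.
Merge one congruence at a time:
  Start: x ≡ 4 (mod 9).
  Combine with x ≡ 3 (mod 5); new modulus lcm = 45.
    Write x = 4 + 9·t and substitute into x ≡ 3 (mod 5): 9·t ≡ 3 − 4 = -1 (mod 5).
    Reduce coefficients mod 5: 4·t ≡ 4 (mod 5).
    The inverse of 4 mod 5 is 4 (since 4·4 = 16 = 3·5 + 1), so t ≡ 4·4 = 16 ≡ 1 (mod 5).
    Then x = 4 + 9·1 = 13, valid modulo lcm(9, 5) = 45: x ≡ 13 (mod 45).
  Combine with x ≡ 1 (mod 7); new modulus lcm = 315.
    Write x = 13 + 45·t and substitute into x ≡ 1 (mod 7): 45·t ≡ 1 − 13 = -12 (mod 7).
    Reduce coefficients mod 7: 3·t ≡ 2 (mod 7).
    The inverse of 3 mod 7 is 5 (since 3·5 = 15 = 2·7 + 1), so t ≡ 5·2 = 10 ≡ 3 (mod 7).
    Then x = 13 + 45·3 = 148, valid modulo lcm(45, 7) = 315: x ≡ 148 (mod 315).
  Combine with x ≡ 8 (mod 16); new modulus lcm = 5040.
    Write x = 148 + 315·t and substitute into x ≡ 8 (mod 16): 315·t ≡ 8 − 148 = -140 (mod 16).
    Reduce coefficients mod 16: 11·t ≡ 4 (mod 16).
    The inverse of 11 mod 16 is 3 (since 11·3 = 33 = 2·16 + 1), so t ≡ 3·4 = 12 ≡ 12 (mod 16).
    Then x = 148 + 315·12 = 3928, valid modulo lcm(315, 16) = 5040: x ≡ 3928 (mod 5040).
  Combine with x ≡ 8 (mod 19); new modulus lcm = 95760.
    Write x = 3928 + 5040·t and substitute into x ≡ 8 (mod 19): 5040·t ≡ 8 − 3928 = -3920 (mod 19).
    Reduce coefficients mod 19: 5·t ≡ 13 (mod 19).
    The inverse of 5 mod 19 is 4 (since 5·4 = 20 = 1·19 + 1), so t ≡ 4·13 = 52 ≡ 14 (mod 19).
    Then x = 3928 + 5040·14 = 74488, valid modulo lcm(5040, 19) = 95760: x ≡ 74488 (mod 95760).
Verify against each original: 74488 mod 9 = 4, 74488 mod 5 = 3, 74488 mod 7 = 1, 74488 mod 16 = 8, 74488 mod 19 = 8.

x ≡ 74488 (mod 95760).


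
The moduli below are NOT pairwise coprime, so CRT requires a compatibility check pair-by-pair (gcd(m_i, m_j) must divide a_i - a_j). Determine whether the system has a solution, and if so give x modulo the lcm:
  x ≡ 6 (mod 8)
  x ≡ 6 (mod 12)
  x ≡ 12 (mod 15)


Moduli 8, 12, 15 are not pairwise coprime, so CRT works modulo lcm(m_i) when all pairwise compatibility conditions hold.
Pairwise compatibility: gcd(m_i, m_j) must divide a_i - a_j for every pair.
Merge one congruence at a time:
  Start: x ≡ 6 (mod 8).
  Combine with x ≡ 6 (mod 12): gcd(8, 12) = 4; 6 - 6 = 0, which IS divisible by 4, so compatible.
    Write x = 6 + 8·t and substitute into x ≡ 6 (mod 12): 8·t ≡ 6 − 6 = 0 (mod 12).
    Divide the congruence (and modulus) by g = 4: 2·t ≡ 0 (mod 3).
    The inverse of 2 mod 3 is 2 (since 2·2 = 4 = 1·3 + 1), so t ≡ 2·0 = 0 ≡ 0 (mod 3).
    Then x = 6 + 8·0 = 6, valid modulo lcm(8, 12) = 24: x ≡ 6 (mod 24).
  Combine with x ≡ 12 (mod 15): gcd(24, 15) = 3; 12 - 6 = 6, which IS divisible by 3, so compatible.
    Write x = 6 + 24·t and substitute into x ≡ 12 (mod 15): 24·t ≡ 12 − 6 = 6 (mod 15).
    Divide the congruence (and modulus) by g = 3: 8·t ≡ 2 (mod 5).
    Reduce coefficients mod 5: 3·t ≡ 2 (mod 5).
    The inverse of 3 mod 5 is 2 (since 3·2 = 6 = 1·5 + 1), so t ≡ 2·2 = 4 ≡ 4 (mod 5).
    Then x = 6 + 24·4 = 102, valid modulo lcm(24, 15) = 120: x ≡ 102 (mod 120).
Verify: 102 mod 8 = 6, 102 mod 12 = 6, 102 mod 15 = 12.

x ≡ 102 (mod 120).


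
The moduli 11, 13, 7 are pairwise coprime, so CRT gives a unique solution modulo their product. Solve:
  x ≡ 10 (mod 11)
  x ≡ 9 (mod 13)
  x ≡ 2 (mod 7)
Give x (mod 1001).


Moduli 11, 13, 7 are pairwise coprime; by CRT there is a unique solution modulo M = 11 · 13 · 7 = 1001.
Solve pairwise, accumulating the modulus:
  Start with x ≡ 10 (mod 11).
  Combine with x ≡ 9 (mod 13): since gcd(11, 13) = 1, we get a unique residue mod 143.
    Write x = 10 + 11·t and substitute into x ≡ 9 (mod 13): 11·t ≡ 9 − 10 = -1 (mod 13).
    Reduce coefficients mod 13: 11·t ≡ 12 (mod 13).
    The inverse of 11 mod 13 is 6 (since 11·6 = 66 = 5·13 + 1), so t ≡ 6·12 = 72 ≡ 7 (mod 13).
    Then x = 10 + 11·7 = 87, valid modulo lcm(11, 13) = 143: x ≡ 87 (mod 143).
  Combine with x ≡ 2 (mod 7): since gcd(143, 7) = 1, we get a unique residue mod 1001.
    Write x = 87 + 143·t and substitute into x ≡ 2 (mod 7): 143·t ≡ 2 − 87 = -85 (mod 7).
    Reduce coefficients mod 7: 3·t ≡ 6 (mod 7).
    The inverse of 3 mod 7 is 5 (since 3·5 = 15 = 2·7 + 1), so t ≡ 5·6 = 30 ≡ 2 (mod 7).
    Then x = 87 + 143·2 = 373, valid modulo lcm(143, 7) = 1001: x ≡ 373 (mod 1001).
Verify: 373 mod 11 = 10 ✓, 373 mod 13 = 9 ✓, 373 mod 7 = 2 ✓.

x ≡ 373 (mod 1001).


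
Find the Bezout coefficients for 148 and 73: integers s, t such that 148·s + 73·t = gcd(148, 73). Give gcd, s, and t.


Euclidean algorithm on (148, 73) — divide until remainder is 0:
  148 = 2 · 73 + 2
  73 = 36 · 2 + 1
  2 = 2 · 1 + 0
gcd(148, 73) = 1.
Track Bezout coefficients alongside the remainders: start with r₀ = 148 = a·1 + b·0 (s = 1, t = 0) and r₁ = 73 = a·0 + b·1 (s = 0, t = 1); each new remainder r_{k+1} = r_{k-1} − q_k·r_k inherits s_{k+1} = s_{k-1} − q_k·s_k, t_{k+1} = t_{k-1} − q_k·t_k, so r_k = a·s_k + b·t_k at every step:
  q = 2: r = 2, s = 1 − 2·0 = 1, t = 0 − 2·1 = -2  (check: 148·1 + 73·(-2) = 2)
  q = 36: r = 1, s = 0 − 36·1 = -36, t = 1 − 36·(-2) = 73  (check: 148·(-36) + 73·73 = 1)
The row with r = 1 (the gcd) gives the Bezout coefficients s = -36, t = 73.
Result: 148 · (-36) + 73 · (73) = 1.

gcd(148, 73) = 1; s = -36, t = 73 (check: 148·(-36) + 73·73 = 1).


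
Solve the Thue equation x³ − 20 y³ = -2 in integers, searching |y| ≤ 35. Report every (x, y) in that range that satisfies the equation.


The equation is x³ - 20y³ = -2. For fixed y, x³ = 20·y³ − 2, so a solution requires the RHS to be a perfect cube.
Strategy: iterate y from -35 to 35, compute RHS = 20·y³ − 2, and check whether it is a (positive or negative) perfect cube.
Check small values of y:
  y = 0: RHS = -2 is not a perfect cube.
  y = 1: RHS = 18 is not a perfect cube.
  y = -1: RHS = -22 is not a perfect cube.
  y = 2: RHS = 158 is not a perfect cube.
  y = -2: RHS = -162 is not a perfect cube.
  y = 3: RHS = 538 is not a perfect cube.
  y = -3: RHS = -542 is not a perfect cube.
Continuing the search up to |y| = 35 finds no solutions either.
No (x, y) in the scanned range satisfies the equation.

No integer solutions with |y| ≤ 35.


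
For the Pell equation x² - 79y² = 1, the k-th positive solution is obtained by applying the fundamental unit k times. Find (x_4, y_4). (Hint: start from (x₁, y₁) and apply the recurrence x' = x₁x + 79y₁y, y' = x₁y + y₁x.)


Step 1: Find the fundamental solution (x₁, y₁) of x² - 79y² = 1.
  Expand √79 as a continued fraction. a₀ = ⌊√79⌋ = 8; iterate m_{k+1} = d_k·a_k − m_k, d_{k+1} = (79 − m_{k+1}²)/d_k, a_{k+1} = ⌊(a₀ + m_{k+1})/d_{k+1}⌋ (starting m₀ = 0, d₀ = 1), with convergents p_k = a_k·p_{k-1} + p_{k-2}, q_k = a_k·q_{k-1} + q_{k-2} (p₋₁ = 1, q₋₁ = 0):
  k = 0: a₀ = 8; p₀/q₀ = 8/1; p₀² − 79·q₀² = 64 − 79 = -15.
  k = 1: m = 8, d = 15, a = ⌊(8 + 8)/15⌋ = 1; p/q = (1·8 + 1)/(1·1 + 0) = 9/1; p² − 79·q² = 81 − 79 = 2.
  k = 2: m = 7, d = 2, a = ⌊(8 + 7)/2⌋ = 7; p/q = (7·9 + 8)/(7·1 + 1) = 71/8; p² − 79·q² = 5041 − 5056 = -15.
  k = 3: m = 7, d = 15, a = ⌊(8 + 7)/15⌋ = 1; p/q = (1·71 + 9)/(1·8 + 1) = 80/9; p² − 79·q² = 6400 − 6399 = 1.
  The first convergent with p² − 79·q² = 1 gives the fundamental solution (x₁, y₁) = (80, 9).
Step 2: Apply the recurrence (x_{n+1}, y_{n+1}) = (x₁x_n + 79y₁y_n, x₁y_n + y₁x_n) repeatedly.
  From (x_1, y_1) = (80, 9): x_2 = 80·80 + 79·9·9 = 12799; y_2 = 80·9 + 9·80 = 1440.
  From (x_2, y_2) = (12799, 1440): x_3 = 80·12799 + 79·9·1440 = 2047760; y_3 = 80·1440 + 9·12799 = 230391.
  From (x_3, y_3) = (2047760, 230391): x_4 = 80·2047760 + 79·9·230391 = 327628801; y_4 = 80·230391 + 9·2047760 = 36861120.
Step 3: Verify x_4² - 79·y_4² = 107340631244697601 - 107340631244697600 = 1 (should be 1). ✓

(x_1, y_1) = (80, 9); (x_4, y_4) = (327628801, 36861120).


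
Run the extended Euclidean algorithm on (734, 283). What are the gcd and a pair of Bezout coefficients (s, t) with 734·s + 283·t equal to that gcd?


Euclidean algorithm on (734, 283) — divide until remainder is 0:
  734 = 2 · 283 + 168
  283 = 1 · 168 + 115
  168 = 1 · 115 + 53
  115 = 2 · 53 + 9
  53 = 5 · 9 + 8
  9 = 1 · 8 + 1
  8 = 8 · 1 + 0
gcd(734, 283) = 1.
Track Bezout coefficients alongside the remainders: start with r₀ = 734 = a·1 + b·0 (s = 1, t = 0) and r₁ = 283 = a·0 + b·1 (s = 0, t = 1); each new remainder r_{k+1} = r_{k-1} − q_k·r_k inherits s_{k+1} = s_{k-1} − q_k·s_k, t_{k+1} = t_{k-1} − q_k·t_k, so r_k = a·s_k + b·t_k at every step:
  q = 2: r = 168, s = 1 − 2·0 = 1, t = 0 − 2·1 = -2  (check: 734·1 + 283·(-2) = 168)
  q = 1: r = 115, s = 0 − 1·1 = -1, t = 1 − 1·(-2) = 3  (check: 734·(-1) + 283·3 = 115)
  q = 1: r = 53, s = 1 − 1·(-1) = 2, t = -2 − 1·3 = -5  (check: 734·2 + 283·(-5) = 53)
  q = 2: r = 9, s = -1 − 2·2 = -5, t = 3 − 2·(-5) = 13  (check: 734·(-5) + 283·13 = 9)
  q = 5: r = 8, s = 2 − 5·(-5) = 27, t = -5 − 5·13 = -70  (check: 734·27 + 283·(-70) = 8)
  q = 1: r = 1, s = -5 − 1·27 = -32, t = 13 − 1·(-70) = 83  (check: 734·(-32) + 283·83 = 1)
The row with r = 1 (the gcd) gives the Bezout coefficients s = -32, t = 83.
Result: 734 · (-32) + 283 · (83) = 1.

gcd(734, 283) = 1; s = -32, t = 83 (check: 734·(-32) + 283·83 = 1).


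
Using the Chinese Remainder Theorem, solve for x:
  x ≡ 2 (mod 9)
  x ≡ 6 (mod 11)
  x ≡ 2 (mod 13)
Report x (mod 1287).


Moduli 9, 11, 13 are pairwise coprime; by CRT there is a unique solution modulo M = 9 · 11 · 13 = 1287.
Solve pairwise, accumulating the modulus:
  Start with x ≡ 2 (mod 9).
  Combine with x ≡ 6 (mod 11): since gcd(9, 11) = 1, we get a unique residue mod 99.
    Write x = 2 + 9·t and substitute into x ≡ 6 (mod 11): 9·t ≡ 6 − 2 = 4 (mod 11).
    The inverse of 9 mod 11 is 5 (since 9·5 = 45 = 4·11 + 1), so t ≡ 5·4 = 20 ≡ 9 (mod 11).
    Then x = 2 + 9·9 = 83, valid modulo lcm(9, 11) = 99: x ≡ 83 (mod 99).
  Combine with x ≡ 2 (mod 13): since gcd(99, 13) = 1, we get a unique residue mod 1287.
    Write x = 83 + 99·t and substitute into x ≡ 2 (mod 13): 99·t ≡ 2 − 83 = -81 (mod 13).
    Reduce coefficients mod 13: 8·t ≡ 10 (mod 13).
    The inverse of 8 mod 13 is 5 (since 8·5 = 40 = 3·13 + 1), so t ≡ 5·10 = 50 ≡ 11 (mod 13).
    Then x = 83 + 99·11 = 1172, valid modulo lcm(99, 13) = 1287: x ≡ 1172 (mod 1287).
Verify: 1172 mod 9 = 2 ✓, 1172 mod 11 = 6 ✓, 1172 mod 13 = 2 ✓.

x ≡ 1172 (mod 1287).


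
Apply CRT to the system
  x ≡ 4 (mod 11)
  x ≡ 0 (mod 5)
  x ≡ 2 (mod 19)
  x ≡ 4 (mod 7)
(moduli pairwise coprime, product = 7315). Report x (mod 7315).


Product of moduli M = 11 · 5 · 19 · 7 = 7315.
Merge one congruence at a time:
  Start: x ≡ 4 (mod 11).
  Combine with x ≡ 0 (mod 5); new modulus lcm = 55.
    Write x = 4 + 11·t and substitute into x ≡ 0 (mod 5): 11·t ≡ 0 − 4 = -4 (mod 5).
    Reduce coefficients mod 5: 1·t ≡ 1 (mod 5).
    So t ≡ 1 (mod 5).
    Then x = 4 + 11·1 = 15, valid modulo lcm(11, 5) = 55: x ≡ 15 (mod 55).
  Combine with x ≡ 2 (mod 19); new modulus lcm = 1045.
    Write x = 15 + 55·t and substitute into x ≡ 2 (mod 19): 55·t ≡ 2 − 15 = -13 (mod 19).
    Reduce coefficients mod 19: 17·t ≡ 6 (mod 19).
    The inverse of 17 mod 19 is 9 (since 17·9 = 153 = 8·19 + 1), so t ≡ 9·6 = 54 ≡ 16 (mod 19).
    Then x = 15 + 55·16 = 895, valid modulo lcm(55, 19) = 1045: x ≡ 895 (mod 1045).
  Combine with x ≡ 4 (mod 7); new modulus lcm = 7315.
    Write x = 895 + 1045·t and substitute into x ≡ 4 (mod 7): 1045·t ≡ 4 − 895 = -891 (mod 7).
    Reduce coefficients mod 7: 2·t ≡ 5 (mod 7).
    The inverse of 2 mod 7 is 4 (since 2·4 = 8 = 1·7 + 1), so t ≡ 4·5 = 20 ≡ 6 (mod 7).
    Then x = 895 + 1045·6 = 7165, valid modulo lcm(1045, 7) = 7315: x ≡ 7165 (mod 7315).
Verify against each original: 7165 mod 11 = 4, 7165 mod 5 = 0, 7165 mod 19 = 2, 7165 mod 7 = 4.

x ≡ 7165 (mod 7315).


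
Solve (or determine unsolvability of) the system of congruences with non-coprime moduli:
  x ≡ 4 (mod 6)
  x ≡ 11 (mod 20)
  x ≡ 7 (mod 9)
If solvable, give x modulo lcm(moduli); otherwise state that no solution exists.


Moduli 6, 20, 9 are not pairwise coprime, so CRT works modulo lcm(m_i) when all pairwise compatibility conditions hold.
Pairwise compatibility: gcd(m_i, m_j) must divide a_i - a_j for every pair.
Merge one congruence at a time:
  Start: x ≡ 4 (mod 6).
  Combine with x ≡ 11 (mod 20): gcd(6, 20) = 2, and 11 - 4 = 7 is NOT divisible by 2.
    ⇒ system is inconsistent (no integer solution).

No solution (the system is inconsistent).


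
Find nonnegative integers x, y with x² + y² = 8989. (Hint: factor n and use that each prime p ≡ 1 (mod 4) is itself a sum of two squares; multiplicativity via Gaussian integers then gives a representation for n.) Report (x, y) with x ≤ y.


Step 1: Factor n = 8989 = 89 · 101.
Step 2: Check the mod-4 condition on each prime factor: 89 ≡ 1 (mod 4), exponent 1; 101 ≡ 1 (mod 4), exponent 1.
All primes ≡ 3 (mod 4) appear to even exponent (or don't appear), so by the two-squares theorem n IS expressible as a sum of two squares.
Step 3: Build a representation. Here n = 89 · 101 is a product of primes ≡ 1 (mod 4). Each prime p ≡ 1 (mod 4) is itself a sum of two squares; find a² by testing p − a² for a perfect square:
  89: 89 − 1² = 88, 89 − 2² = 85, 89 − 3² = 80, 89 − 4² = 73, 89 − 5² = 64 = 8² ⇒ 89 = 5² + 8².
  101: 101 − 1² = 100 = 10² ⇒ 101 = 1² + 10².
  Combine using the Brahmagupta–Fibonacci identity (a² + b²)(c² + d²) = (ac − bd)² + (ad + bc)² = (ac + bd)² + (ad − bc)²:
  89 · 101 = 8989: from (5² + 8²)(1² + 10²), take (5·1 − 8·10, 5·10 + 8·1) = (5 − 80, 50 + 8) = (-75, 58); dropping signs (only squares matter) gives (75, 58); check 75² + 58² = 5625 + 3364 = 8989 ✓.
Step 4: Order so x ≤ y and verify: 58² + 75² = 3364 + 5625 = 8989 = n. ✓

n = 8989 = 58² + 75² (one valid representation with x ≤ y).


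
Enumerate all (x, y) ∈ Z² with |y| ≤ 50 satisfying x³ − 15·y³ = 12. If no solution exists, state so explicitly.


The equation is x³ - 15y³ = 12. For fixed y, x³ = 15·y³ + 12, so a solution requires the RHS to be a perfect cube.
Strategy: iterate y from -50 to 50, compute RHS = 15·y³ + 12, and check whether it is a (positive or negative) perfect cube.
Check small values of y:
  y = 0: RHS = 12 is not a perfect cube.
  y = 1: RHS = 27 = (3)³ ⇒ x = 3 works.
  y = -1: RHS = -3 is not a perfect cube.
  y = 2: RHS = 132 is not a perfect cube.
  y = -2: RHS = -108 is not a perfect cube.
  y = 3: RHS = 417 is not a perfect cube.
  y = -3: RHS = -393 is not a perfect cube.
Continuing the search up to |y| = 50 finds no further solutions beyond those listed.
Collected solutions: (3, 1).

Solutions (with |y| ≤ 50): (3, 1).


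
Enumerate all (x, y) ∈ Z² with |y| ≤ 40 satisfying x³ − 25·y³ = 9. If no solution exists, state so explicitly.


The equation is x³ - 25y³ = 9. For fixed y, x³ = 25·y³ + 9, so a solution requires the RHS to be a perfect cube.
Strategy: iterate y from -40 to 40, compute RHS = 25·y³ + 9, and check whether it is a (positive or negative) perfect cube.
Check small values of y:
  y = 0: RHS = 9 is not a perfect cube.
  y = 1: RHS = 34 is not a perfect cube.
  y = -1: RHS = -16 is not a perfect cube.
  y = 2: RHS = 209 is not a perfect cube.
  y = -2: RHS = -191 is not a perfect cube.
  y = 3: RHS = 684 is not a perfect cube.
  y = -3: RHS = -666 is not a perfect cube.
Continuing the search up to |y| = 40 finds no solutions either.
No (x, y) in the scanned range satisfies the equation.

No integer solutions with |y| ≤ 40.


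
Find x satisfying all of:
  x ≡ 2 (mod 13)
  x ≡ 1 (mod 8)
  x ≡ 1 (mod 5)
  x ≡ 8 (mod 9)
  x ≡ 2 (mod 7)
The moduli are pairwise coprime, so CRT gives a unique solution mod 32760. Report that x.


Product of moduli M = 13 · 8 · 5 · 9 · 7 = 32760.
Merge one congruence at a time:
  Start: x ≡ 2 (mod 13).
  Combine with x ≡ 1 (mod 8); new modulus lcm = 104.
    Write x = 2 + 13·t and substitute into x ≡ 1 (mod 8): 13·t ≡ 1 − 2 = -1 (mod 8).
    Reduce coefficients mod 8: 5·t ≡ 7 (mod 8).
    The inverse of 5 mod 8 is 5 (since 5·5 = 25 = 3·8 + 1), so t ≡ 5·7 = 35 ≡ 3 (mod 8).
    Then x = 2 + 13·3 = 41, valid modulo lcm(13, 8) = 104: x ≡ 41 (mod 104).
  Combine with x ≡ 1 (mod 5); new modulus lcm = 520.
    Write x = 41 + 104·t and substitute into x ≡ 1 (mod 5): 104·t ≡ 1 − 41 = -40 (mod 5).
    Reduce coefficients mod 5: 4·t ≡ 0 (mod 5).
    The inverse of 4 mod 5 is 4 (since 4·4 = 16 = 3·5 + 1), so t ≡ 4·0 = 0 ≡ 0 (mod 5).
    Then x = 41 + 104·0 = 41, valid modulo lcm(104, 5) = 520: x ≡ 41 (mod 520).
  Combine with x ≡ 8 (mod 9); new modulus lcm = 4680.
    Write x = 41 + 520·t and substitute into x ≡ 8 (mod 9): 520·t ≡ 8 − 41 = -33 (mod 9).
    Reduce coefficients mod 9: 7·t ≡ 3 (mod 9).
    The inverse of 7 mod 9 is 4 (since 7·4 = 28 = 3·9 + 1), so t ≡ 4·3 = 12 ≡ 3 (mod 9).
    Then x = 41 + 520·3 = 1601, valid modulo lcm(520, 9) = 4680: x ≡ 1601 (mod 4680).
  Combine with x ≡ 2 (mod 7); new modulus lcm = 32760.
    Write x = 1601 + 4680·t and substitute into x ≡ 2 (mod 7): 4680·t ≡ 2 − 1601 = -1599 (mod 7).
    Reduce coefficients mod 7: 4·t ≡ 4 (mod 7).
    The inverse of 4 mod 7 is 2 (since 4·2 = 8 = 1·7 + 1), so t ≡ 2·4 = 8 ≡ 1 (mod 7).
    Then x = 1601 + 4680·1 = 6281, valid modulo lcm(4680, 7) = 32760: x ≡ 6281 (mod 32760).
Verify against each original: 6281 mod 13 = 2, 6281 mod 8 = 1, 6281 mod 5 = 1, 6281 mod 9 = 8, 6281 mod 7 = 2.

x ≡ 6281 (mod 32760).


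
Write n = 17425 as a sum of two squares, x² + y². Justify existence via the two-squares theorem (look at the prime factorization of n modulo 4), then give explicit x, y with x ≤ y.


Step 1: Factor n = 17425 = 5^2 · 17 · 41.
Step 2: Check the mod-4 condition on each prime factor: 5 ≡ 1 (mod 4), exponent 2; 17 ≡ 1 (mod 4), exponent 1; 41 ≡ 1 (mod 4), exponent 1.
All primes ≡ 3 (mod 4) appear to even exponent (or don't appear), so by the two-squares theorem n IS expressible as a sum of two squares.
Step 3: Build a representation. Group n = k² · m with k = 5 and m = 17 · 41 = 697 (a product of primes ≡ 1 (mod 4)); a representation of m scales to one of n via (k·x)² + (k·y)² = k²(x² + y²). Each prime p ≡ 1 (mod 4) is itself a sum of two squares; find a² by testing p − a² for a perfect square:
  17: 17 − 1² = 16 = 4² ⇒ 17 = 1² + 4².
  41: 41 − 1² = 40, 41 − 2² = 37, 41 − 3² = 32, 41 − 4² = 25 = 5² ⇒ 41 = 4² + 5².
  Combine using the Brahmagupta–Fibonacci identity (a² + b²)(c² + d²) = (ac − bd)² + (ad + bc)² = (ac + bd)² + (ad − bc)²:
  17 · 41 = 697: from (1² + 4²)(4² + 5²), take (1·4 − 4·5, 1·5 + 4·4) = (4 − 20, 5 + 16) = (-16, 21); dropping signs (only squares matter) gives (16, 21); check 16² + 21² = 256 + 441 = 697 ✓.
  Scale by k = 5: (5·16, 5·21) = (80, 105).
Step 4: Order so x ≤ y and verify: 80² + 105² = 6400 + 11025 = 17425 = n. ✓

n = 17425 = 80² + 105² (one valid representation with x ≤ y).


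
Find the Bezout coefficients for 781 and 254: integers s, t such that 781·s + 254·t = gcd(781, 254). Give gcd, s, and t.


Euclidean algorithm on (781, 254) — divide until remainder is 0:
  781 = 3 · 254 + 19
  254 = 13 · 19 + 7
  19 = 2 · 7 + 5
  7 = 1 · 5 + 2
  5 = 2 · 2 + 1
  2 = 2 · 1 + 0
gcd(781, 254) = 1.
Track Bezout coefficients alongside the remainders: start with r₀ = 781 = a·1 + b·0 (s = 1, t = 0) and r₁ = 254 = a·0 + b·1 (s = 0, t = 1); each new remainder r_{k+1} = r_{k-1} − q_k·r_k inherits s_{k+1} = s_{k-1} − q_k·s_k, t_{k+1} = t_{k-1} − q_k·t_k, so r_k = a·s_k + b·t_k at every step:
  q = 3: r = 19, s = 1 − 3·0 = 1, t = 0 − 3·1 = -3  (check: 781·1 + 254·(-3) = 19)
  q = 13: r = 7, s = 0 − 13·1 = -13, t = 1 − 13·(-3) = 40  (check: 781·(-13) + 254·40 = 7)
  q = 2: r = 5, s = 1 − 2·(-13) = 27, t = -3 − 2·40 = -83  (check: 781·27 + 254·(-83) = 5)
  q = 1: r = 2, s = -13 − 1·27 = -40, t = 40 − 1·(-83) = 123  (check: 781·(-40) + 254·123 = 2)
  q = 2: r = 1, s = 27 − 2·(-40) = 107, t = -83 − 2·123 = -329  (check: 781·107 + 254·(-329) = 1)
The row with r = 1 (the gcd) gives the Bezout coefficients s = 107, t = -329.
Result: 781 · (107) + 254 · (-329) = 1.

gcd(781, 254) = 1; s = 107, t = -329 (check: 781·107 + 254·(-329) = 1).


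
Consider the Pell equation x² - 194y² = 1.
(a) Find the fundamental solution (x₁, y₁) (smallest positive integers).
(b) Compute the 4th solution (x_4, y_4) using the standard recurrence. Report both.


Step 1: Find the fundamental solution (x₁, y₁) of x² - 194y² = 1.
  Expand √194 as a continued fraction. a₀ = ⌊√194⌋ = 13; iterate m_{k+1} = d_k·a_k − m_k, d_{k+1} = (194 − m_{k+1}²)/d_k, a_{k+1} = ⌊(a₀ + m_{k+1})/d_{k+1}⌋ (starting m₀ = 0, d₀ = 1), with convergents p_k = a_k·p_{k-1} + p_{k-2}, q_k = a_k·q_{k-1} + q_{k-2} (p₋₁ = 1, q₋₁ = 0):
  k = 0: a₀ = 13; p₀/q₀ = 13/1; p₀² − 194·q₀² = 169 − 194 = -25.
  k = 1: m = 13, d = 25, a = ⌊(13 + 13)/25⌋ = 1; p/q = (1·13 + 1)/(1·1 + 0) = 14/1; p² − 194·q² = 196 − 194 = 2.
  k = 2: m = 12, d = 2, a = ⌊(13 + 12)/2⌋ = 12; p/q = (12·14 + 13)/(12·1 + 1) = 181/13; p² − 194·q² = 32761 − 32786 = -25.
  k = 3: m = 12, d = 25, a = ⌊(13 + 12)/25⌋ = 1; p/q = (1·181 + 14)/(1·13 + 1) = 195/14; p² − 194·q² = 38025 − 38024 = 1.
  The first convergent with p² − 194·q² = 1 gives the fundamental solution (x₁, y₁) = (195, 14).
Step 2: Apply the recurrence (x_{n+1}, y_{n+1}) = (x₁x_n + 194y₁y_n, x₁y_n + y₁x_n) repeatedly.
  From (x_1, y_1) = (195, 14): x_2 = 195·195 + 194·14·14 = 76049; y_2 = 195·14 + 14·195 = 5460.
  From (x_2, y_2) = (76049, 5460): x_3 = 195·76049 + 194·14·5460 = 29658915; y_3 = 195·5460 + 14·76049 = 2129386.
  From (x_3, y_3) = (29658915, 2129386): x_4 = 195·29658915 + 194·14·2129386 = 11566900801; y_4 = 195·2129386 + 14·29658915 = 830455080.
Step 3: Verify x_4² - 194·y_4² = 133793194140174441601 - 133793194140174441600 = 1 (should be 1). ✓

(x_1, y_1) = (195, 14); (x_4, y_4) = (11566900801, 830455080).


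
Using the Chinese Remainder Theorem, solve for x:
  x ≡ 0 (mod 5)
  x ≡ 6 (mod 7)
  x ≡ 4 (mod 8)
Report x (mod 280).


Moduli 5, 7, 8 are pairwise coprime; by CRT there is a unique solution modulo M = 5 · 7 · 8 = 280.
Solve pairwise, accumulating the modulus:
  Start with x ≡ 0 (mod 5).
  Combine with x ≡ 6 (mod 7): since gcd(5, 7) = 1, we get a unique residue mod 35.
    Write x = 0 + 5·t and substitute into x ≡ 6 (mod 7): 5·t ≡ 6 − 0 = 6 (mod 7).
    The inverse of 5 mod 7 is 3 (since 5·3 = 15 = 2·7 + 1), so t ≡ 3·6 = 18 ≡ 4 (mod 7).
    Then x = 0 + 5·4 = 20, valid modulo lcm(5, 7) = 35: x ≡ 20 (mod 35).
  Combine with x ≡ 4 (mod 8): since gcd(35, 8) = 1, we get a unique residue mod 280.
    Write x = 20 + 35·t and substitute into x ≡ 4 (mod 8): 35·t ≡ 4 − 20 = -16 (mod 8).
    Reduce coefficients mod 8: 3·t ≡ 0 (mod 8).
    The inverse of 3 mod 8 is 3 (since 3·3 = 9 = 1·8 + 1), so t ≡ 3·0 = 0 ≡ 0 (mod 8).
    Then x = 20 + 35·0 = 20, valid modulo lcm(35, 8) = 280: x ≡ 20 (mod 280).
Verify: 20 mod 5 = 0 ✓, 20 mod 7 = 6 ✓, 20 mod 8 = 4 ✓.

x ≡ 20 (mod 280).


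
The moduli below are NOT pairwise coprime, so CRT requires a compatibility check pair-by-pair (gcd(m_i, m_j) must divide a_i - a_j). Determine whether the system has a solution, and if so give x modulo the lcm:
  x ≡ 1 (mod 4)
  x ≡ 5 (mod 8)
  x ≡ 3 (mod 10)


Moduli 4, 8, 10 are not pairwise coprime, so CRT works modulo lcm(m_i) when all pairwise compatibility conditions hold.
Pairwise compatibility: gcd(m_i, m_j) must divide a_i - a_j for every pair.
Merge one congruence at a time:
  Start: x ≡ 1 (mod 4).
  Combine with x ≡ 5 (mod 8): gcd(4, 8) = 4; 5 - 1 = 4, which IS divisible by 4, so compatible.
    Write x = 1 + 4·t and substitute into x ≡ 5 (mod 8): 4·t ≡ 5 − 1 = 4 (mod 8).
    Divide the congruence (and modulus) by g = 4: 1·t ≡ 1 (mod 2).
    So t ≡ 1 (mod 2).
    Then x = 1 + 4·1 = 5, valid modulo lcm(4, 8) = 8: x ≡ 5 (mod 8).
  Combine with x ≡ 3 (mod 10): gcd(8, 10) = 2; 3 - 5 = -2, which IS divisible by 2, so compatible.
    Write x = 5 + 8·t and substitute into x ≡ 3 (mod 10): 8·t ≡ 3 − 5 = -2 (mod 10).
    Divide the congruence (and modulus) by g = 2: 4·t ≡ -1 (mod 5).
    Reduce coefficients mod 5: 4·t ≡ 4 (mod 5).
    The inverse of 4 mod 5 is 4 (since 4·4 = 16 = 3·5 + 1), so t ≡ 4·4 = 16 ≡ 1 (mod 5).
    Then x = 5 + 8·1 = 13, valid modulo lcm(8, 10) = 40: x ≡ 13 (mod 40).
Verify: 13 mod 4 = 1, 13 mod 8 = 5, 13 mod 10 = 3.

x ≡ 13 (mod 40).


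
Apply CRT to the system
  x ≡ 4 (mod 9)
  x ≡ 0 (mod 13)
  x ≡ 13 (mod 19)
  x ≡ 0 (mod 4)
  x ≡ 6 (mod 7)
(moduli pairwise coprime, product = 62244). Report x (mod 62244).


Product of moduli M = 9 · 13 · 19 · 4 · 7 = 62244.
Merge one congruence at a time:
  Start: x ≡ 4 (mod 9).
  Combine with x ≡ 0 (mod 13); new modulus lcm = 117.
    Write x = 4 + 9·t and substitute into x ≡ 0 (mod 13): 9·t ≡ 0 − 4 = -4 (mod 13).
    Reduce coefficients mod 13: 9·t ≡ 9 (mod 13).
    The inverse of 9 mod 13 is 3 (since 9·3 = 27 = 2·13 + 1), so t ≡ 3·9 = 27 ≡ 1 (mod 13).
    Then x = 4 + 9·1 = 13, valid modulo lcm(9, 13) = 117: x ≡ 13 (mod 117).
  Combine with x ≡ 13 (mod 19); new modulus lcm = 2223.
    Write x = 13 + 117·t and substitute into x ≡ 13 (mod 19): 117·t ≡ 13 − 13 = 0 (mod 19).
    Reduce coefficients mod 19: 3·t ≡ 0 (mod 19).
    The inverse of 3 mod 19 is 13 (since 3·13 = 39 = 2·19 + 1), so t ≡ 13·0 = 0 ≡ 0 (mod 19).
    Then x = 13 + 117·0 = 13, valid modulo lcm(117, 19) = 2223: x ≡ 13 (mod 2223).
  Combine with x ≡ 0 (mod 4); new modulus lcm = 8892.
    Write x = 13 + 2223·t and substitute into x ≡ 0 (mod 4): 2223·t ≡ 0 − 13 = -13 (mod 4).
    Reduce coefficients mod 4: 3·t ≡ 3 (mod 4).
    The inverse of 3 mod 4 is 3 (since 3·3 = 9 = 2·4 + 1), so t ≡ 3·3 = 9 ≡ 1 (mod 4).
    Then x = 13 + 2223·1 = 2236, valid modulo lcm(2223, 4) = 8892: x ≡ 2236 (mod 8892).
  Combine with x ≡ 6 (mod 7); new modulus lcm = 62244.
    Write x = 2236 + 8892·t and substitute into x ≡ 6 (mod 7): 8892·t ≡ 6 − 2236 = -2230 (mod 7).
    Reduce coefficients mod 7: 2·t ≡ 3 (mod 7).
    The inverse of 2 mod 7 is 4 (since 2·4 = 8 = 1·7 + 1), so t ≡ 4·3 = 12 ≡ 5 (mod 7).
    Then x = 2236 + 8892·5 = 46696, valid modulo lcm(8892, 7) = 62244: x ≡ 46696 (mod 62244).
Verify against each original: 46696 mod 9 = 4, 46696 mod 13 = 0, 46696 mod 19 = 13, 46696 mod 4 = 0, 46696 mod 7 = 6.

x ≡ 46696 (mod 62244).
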